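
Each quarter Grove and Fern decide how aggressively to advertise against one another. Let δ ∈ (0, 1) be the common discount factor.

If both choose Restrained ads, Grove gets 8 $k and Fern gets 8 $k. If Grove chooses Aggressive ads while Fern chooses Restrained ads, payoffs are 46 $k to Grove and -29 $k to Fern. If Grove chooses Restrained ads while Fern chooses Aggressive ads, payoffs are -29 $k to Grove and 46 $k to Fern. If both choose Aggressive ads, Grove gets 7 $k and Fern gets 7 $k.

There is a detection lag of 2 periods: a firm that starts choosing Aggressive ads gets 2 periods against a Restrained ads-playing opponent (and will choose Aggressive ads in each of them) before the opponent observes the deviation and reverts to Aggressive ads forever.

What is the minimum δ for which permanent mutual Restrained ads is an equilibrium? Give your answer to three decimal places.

A deviator earns 46 for 2 periods, then 7 forever; cooperating earns 8 forever. Multiplying the IC by (1−δ):
8 ≥ 46(1−δ^2) + 7δ^2, so 39·δ^2 ≥ 38 and δ^2 ≥ 38/39.
δ ≥ (38/39)^(1/2) ≈ 0.987.

0.987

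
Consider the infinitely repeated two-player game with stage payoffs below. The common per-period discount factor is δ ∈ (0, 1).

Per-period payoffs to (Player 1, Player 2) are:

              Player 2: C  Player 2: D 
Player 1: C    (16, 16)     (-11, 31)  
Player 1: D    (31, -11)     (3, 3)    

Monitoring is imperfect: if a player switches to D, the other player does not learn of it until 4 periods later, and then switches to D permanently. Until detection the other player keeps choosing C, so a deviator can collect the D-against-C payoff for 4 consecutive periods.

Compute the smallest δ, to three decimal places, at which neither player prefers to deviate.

Deviating for the 4 undetected periods gains 31−16 = 15 per period over cooperation, then loses 16−3 = 13 per period forever once punishment starts.
Gain: 15(1 + δ + … + δ^3); loss: 13·δ^4/(1−δ).
No profitable deviation ⇔ 15(1−δ^4) ≤ 13·δ^4, i.e. δ^4 ≥ 15/(15+13) = 15/28.
Hence δ ≥ (15/28)^(1/4) ≈ 0.856.

0.856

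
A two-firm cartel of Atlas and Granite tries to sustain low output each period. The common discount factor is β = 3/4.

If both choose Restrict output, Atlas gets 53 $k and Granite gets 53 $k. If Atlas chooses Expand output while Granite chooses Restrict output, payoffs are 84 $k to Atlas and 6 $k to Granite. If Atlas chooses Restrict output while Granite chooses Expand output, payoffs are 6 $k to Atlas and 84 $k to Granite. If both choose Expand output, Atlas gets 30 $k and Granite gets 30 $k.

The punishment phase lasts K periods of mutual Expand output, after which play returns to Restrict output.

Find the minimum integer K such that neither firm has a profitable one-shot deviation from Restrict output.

No profitable deviation requires (53−30)(β+…+β^K) ≥ 84−53, i.e. β+…+β^K ≥ 31/23 ≈ 1.3478.
With β = 3/4, the partial sums are K=1: 0.7500, K=2: 1.3125, K=3: 1.7344.
K = 3 is the first length at which the sum reaches 1.3478.

3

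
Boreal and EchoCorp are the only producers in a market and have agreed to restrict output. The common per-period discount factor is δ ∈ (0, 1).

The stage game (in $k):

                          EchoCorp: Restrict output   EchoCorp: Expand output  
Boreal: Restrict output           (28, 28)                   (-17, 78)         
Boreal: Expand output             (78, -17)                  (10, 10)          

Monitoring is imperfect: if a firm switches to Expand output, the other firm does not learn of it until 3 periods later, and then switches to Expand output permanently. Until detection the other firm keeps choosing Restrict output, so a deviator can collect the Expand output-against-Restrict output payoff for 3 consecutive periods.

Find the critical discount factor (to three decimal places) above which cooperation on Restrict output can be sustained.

Deviating for the 3 undetected periods gains 78−28 = 50 per period over cooperation, then loses 28−10 = 18 per period forever once punishment starts.
Gain: 50(1 + δ + … + δ^2); loss: 18·δ^3/(1−δ).
No profitable deviation ⇔ 50(1−δ^3) ≤ 18·δ^3, i.e. δ^3 ≥ 50/(50+18) = 25/34.
Hence δ ≥ (25/34)^(1/3) ≈ 0.903.

0.903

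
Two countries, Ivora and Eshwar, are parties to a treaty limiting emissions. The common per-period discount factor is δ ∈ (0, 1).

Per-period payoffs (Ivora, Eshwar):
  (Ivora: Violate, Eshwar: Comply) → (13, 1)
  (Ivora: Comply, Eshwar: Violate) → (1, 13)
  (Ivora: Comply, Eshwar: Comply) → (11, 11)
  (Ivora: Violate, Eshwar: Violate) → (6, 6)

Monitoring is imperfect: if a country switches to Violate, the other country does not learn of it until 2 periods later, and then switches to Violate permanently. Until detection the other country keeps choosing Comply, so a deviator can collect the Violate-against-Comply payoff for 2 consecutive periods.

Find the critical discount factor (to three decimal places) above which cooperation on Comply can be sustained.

A deviator earns 13 for 2 periods, then 6 forever; cooperating earns 11 forever. Multiplying the IC by (1−δ):
11 ≥ 13(1−δ^2) + 6δ^2, so 7·δ^2 ≥ 2 and δ^2 ≥ 2/7.
δ ≥ (2/7)^(1/2) ≈ 0.535.

0.535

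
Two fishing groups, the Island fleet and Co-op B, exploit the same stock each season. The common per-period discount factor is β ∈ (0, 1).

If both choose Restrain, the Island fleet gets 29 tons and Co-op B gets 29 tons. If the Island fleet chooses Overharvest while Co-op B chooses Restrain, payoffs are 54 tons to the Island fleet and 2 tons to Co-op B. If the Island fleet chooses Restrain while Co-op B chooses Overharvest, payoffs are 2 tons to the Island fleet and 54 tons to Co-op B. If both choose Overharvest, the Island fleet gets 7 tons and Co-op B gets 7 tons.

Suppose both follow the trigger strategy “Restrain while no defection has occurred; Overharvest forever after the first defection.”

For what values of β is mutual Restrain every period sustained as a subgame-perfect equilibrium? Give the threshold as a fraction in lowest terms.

25/47

Cooperation forever yields 29 each period: 29/(1−β).
Deviating yields 54 once, then 7 forever: 54 + 7β/(1−β).
No profitable deviation requires 29/(1−β) ≥ 54 + 7β/(1−β).
Multiplying by (1−β): 29 ≥ 54(1−β) + 7β = 54 − 47β.
So 47β ≥ 25, i.e. β ≥ 25/47.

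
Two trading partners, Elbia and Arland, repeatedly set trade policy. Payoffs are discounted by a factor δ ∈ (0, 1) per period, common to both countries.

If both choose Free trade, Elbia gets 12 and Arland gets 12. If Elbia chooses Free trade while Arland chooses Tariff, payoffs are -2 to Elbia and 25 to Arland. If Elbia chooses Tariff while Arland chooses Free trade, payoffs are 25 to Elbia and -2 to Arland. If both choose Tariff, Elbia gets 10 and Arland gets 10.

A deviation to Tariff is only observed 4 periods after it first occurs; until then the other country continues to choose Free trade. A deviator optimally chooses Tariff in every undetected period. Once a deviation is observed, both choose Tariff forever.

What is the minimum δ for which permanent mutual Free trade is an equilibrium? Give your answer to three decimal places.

The best deviation is to choose Tariff for all 4 undetected periods, earning 25 each, then 10 forever once detected.
Deviation value: 25(1−δ^4)/(1−δ) + 10δ^4/(1−δ); cooperation value: 12/(1−δ).
IC: 12 ≥ 25(1−δ^4) + 10δ^4 = 25 − 15δ^4.
So δ^4 ≥ 13/15, giving δ ≥ (13/15)^(1/4) ≈ 0.965.

0.965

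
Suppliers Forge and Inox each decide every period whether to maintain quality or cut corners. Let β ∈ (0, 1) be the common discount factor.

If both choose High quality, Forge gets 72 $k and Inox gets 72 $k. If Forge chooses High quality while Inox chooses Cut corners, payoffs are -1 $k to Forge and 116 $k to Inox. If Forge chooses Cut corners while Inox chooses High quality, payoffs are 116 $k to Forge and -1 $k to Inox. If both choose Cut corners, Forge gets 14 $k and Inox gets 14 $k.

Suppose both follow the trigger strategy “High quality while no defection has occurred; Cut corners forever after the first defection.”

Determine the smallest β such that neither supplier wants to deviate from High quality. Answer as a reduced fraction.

Under grim trigger the critical discount factor is (T−C)/(T−P) with T = 116, C = 72, P = 14.
β* = (116−72)/(116−14) = 44/102 = 22/51.

22/51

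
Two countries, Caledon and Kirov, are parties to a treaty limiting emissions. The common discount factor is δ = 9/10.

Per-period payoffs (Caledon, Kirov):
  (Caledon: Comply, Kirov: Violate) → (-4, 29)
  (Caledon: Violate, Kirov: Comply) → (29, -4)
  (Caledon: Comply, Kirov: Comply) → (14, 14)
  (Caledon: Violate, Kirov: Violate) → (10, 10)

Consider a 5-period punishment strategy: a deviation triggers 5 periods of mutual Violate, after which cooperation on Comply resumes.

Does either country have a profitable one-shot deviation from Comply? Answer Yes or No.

Yes

Comparing payoff streams over the 6 periods until play realigns: cooperate → 14(1+δ+…+δ^5); deviate → 29 + 10(δ+…+δ^5).
Cooperation is sustained iff (14−10)(δ+…+δ^5) ≥ 29−14.
δ+…+δ^5 = 9/10·(1−(9/10)^5)/(1−9/10) = 3.6856, and (29−14)/(14−10) = 3.7500.
3.6856 < 3.7500, so cooperation is not sustainable.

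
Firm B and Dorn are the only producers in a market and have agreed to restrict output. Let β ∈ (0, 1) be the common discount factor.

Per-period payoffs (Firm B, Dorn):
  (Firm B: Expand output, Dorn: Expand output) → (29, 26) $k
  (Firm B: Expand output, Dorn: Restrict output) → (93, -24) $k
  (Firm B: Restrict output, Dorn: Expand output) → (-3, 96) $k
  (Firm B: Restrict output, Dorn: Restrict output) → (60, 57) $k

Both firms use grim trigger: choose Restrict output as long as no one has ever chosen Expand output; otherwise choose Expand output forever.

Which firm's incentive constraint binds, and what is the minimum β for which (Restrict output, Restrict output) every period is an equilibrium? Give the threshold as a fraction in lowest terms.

Dorn; β ≥ 39/70

For Firm B: deviation gain 93−60 = 33, per-period punishment loss 60−29 = 31. IC gives β ≥ 33/64.
For Dorn: gain 39, loss 31 per period, so β ≥ 39/70.
The tighter constraint is Dorn's, so cooperation needs β ≥ 39/70.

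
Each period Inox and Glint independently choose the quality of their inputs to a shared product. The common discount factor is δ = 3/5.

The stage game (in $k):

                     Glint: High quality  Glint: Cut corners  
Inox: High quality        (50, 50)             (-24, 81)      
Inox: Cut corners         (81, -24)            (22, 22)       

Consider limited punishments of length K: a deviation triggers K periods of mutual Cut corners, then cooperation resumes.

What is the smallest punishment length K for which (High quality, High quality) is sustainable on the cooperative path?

3

IC: δ(1−δ^K)/(1−δ) ≥ (81−50)/(50−22) = 31/28.
With δ = 3/5: need 1 − δ^K ≥ 31/28·(1−3/5)/(3/5), i.e. δ^K ≤ 0.2619.
Since (3/5)^2 = 0.3600 and (3/5)^3 = 0.2160, the smallest such K is 3.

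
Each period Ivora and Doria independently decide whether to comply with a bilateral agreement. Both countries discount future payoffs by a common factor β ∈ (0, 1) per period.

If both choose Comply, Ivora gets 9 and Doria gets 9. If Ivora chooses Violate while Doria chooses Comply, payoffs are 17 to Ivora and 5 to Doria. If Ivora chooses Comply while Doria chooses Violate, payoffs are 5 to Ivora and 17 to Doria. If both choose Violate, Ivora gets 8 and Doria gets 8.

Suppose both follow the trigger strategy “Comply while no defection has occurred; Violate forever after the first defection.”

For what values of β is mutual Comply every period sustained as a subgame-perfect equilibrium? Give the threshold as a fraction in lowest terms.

8/9

Under grim trigger the critical discount factor is (T−C)/(T−P) with T = 17, C = 9, P = 8.
β* = (17−9)/(17−8) = 8/9.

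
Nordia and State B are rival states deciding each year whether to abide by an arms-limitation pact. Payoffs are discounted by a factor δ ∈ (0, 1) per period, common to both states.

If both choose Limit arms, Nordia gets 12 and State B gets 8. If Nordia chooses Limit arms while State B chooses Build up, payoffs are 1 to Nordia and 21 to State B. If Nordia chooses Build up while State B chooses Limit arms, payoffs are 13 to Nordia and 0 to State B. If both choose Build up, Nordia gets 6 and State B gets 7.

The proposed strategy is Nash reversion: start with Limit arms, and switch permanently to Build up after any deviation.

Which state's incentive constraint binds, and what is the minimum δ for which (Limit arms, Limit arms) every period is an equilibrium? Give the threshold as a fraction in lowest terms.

State B; δ ≥ 13/14

For Nordia: deviation gain 13−12 = 1, per-period punishment loss 12−6 = 6. IC gives δ ≥ 1/7.
For State B: gain 13, loss 1 per period, so δ ≥ 13/14.
The tighter constraint is State B's, so cooperation needs δ ≥ 13/14.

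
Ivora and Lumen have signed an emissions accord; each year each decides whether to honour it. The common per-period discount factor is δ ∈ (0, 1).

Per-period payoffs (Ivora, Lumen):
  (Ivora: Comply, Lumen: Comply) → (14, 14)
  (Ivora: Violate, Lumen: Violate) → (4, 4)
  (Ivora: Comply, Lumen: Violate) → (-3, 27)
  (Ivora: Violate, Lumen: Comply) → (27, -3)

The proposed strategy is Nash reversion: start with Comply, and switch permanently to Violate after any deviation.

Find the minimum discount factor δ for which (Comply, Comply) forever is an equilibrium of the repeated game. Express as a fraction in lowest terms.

13/23

One-period gain from deviating is 27 − 14 = 13. The loss is 14 − 4 = 10 in every subsequent period, with present value 10·δ/(1−δ).
Deviation is unprofitable when 10·δ/(1−δ) ≥ 13, i.e. δ/(1−δ) ≥ 13/10.
Equivalently δ ≥ 13/(13+10) = 13/23.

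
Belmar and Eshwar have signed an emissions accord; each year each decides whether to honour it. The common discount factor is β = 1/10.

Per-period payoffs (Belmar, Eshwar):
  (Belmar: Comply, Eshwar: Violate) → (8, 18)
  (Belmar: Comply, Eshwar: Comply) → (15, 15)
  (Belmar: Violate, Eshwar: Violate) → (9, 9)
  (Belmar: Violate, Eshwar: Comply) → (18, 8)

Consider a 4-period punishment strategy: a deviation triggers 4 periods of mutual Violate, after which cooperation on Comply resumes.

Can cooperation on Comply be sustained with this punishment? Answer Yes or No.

Comparing payoff streams over the 5 periods until play realigns: cooperate → 15(1+β+…+β^4); deviate → 18 + 9(β+…+β^4).
Cooperation is sustained iff (15−9)(β+…+β^4) ≥ 18−15.
β+…+β^4 = 1/10·(1−(1/10)^4)/(1−1/10) = 0.1111, and (18−15)/(15−9) = 0.5000.
0.1111 < 0.5000, so cooperation is not sustainable.

No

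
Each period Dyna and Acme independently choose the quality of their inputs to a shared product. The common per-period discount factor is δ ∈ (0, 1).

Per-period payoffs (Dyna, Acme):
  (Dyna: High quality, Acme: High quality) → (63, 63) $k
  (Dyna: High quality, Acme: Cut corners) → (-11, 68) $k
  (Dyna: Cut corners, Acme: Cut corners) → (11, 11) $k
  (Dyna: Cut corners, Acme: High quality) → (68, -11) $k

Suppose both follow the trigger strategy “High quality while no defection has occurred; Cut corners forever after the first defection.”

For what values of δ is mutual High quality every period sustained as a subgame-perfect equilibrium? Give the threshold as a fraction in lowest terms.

5/57

63/(1−δ) ≥ 68 + 11δ/(1−δ)
63 ≥ 68 − 57δ
δ ≥ 5/57.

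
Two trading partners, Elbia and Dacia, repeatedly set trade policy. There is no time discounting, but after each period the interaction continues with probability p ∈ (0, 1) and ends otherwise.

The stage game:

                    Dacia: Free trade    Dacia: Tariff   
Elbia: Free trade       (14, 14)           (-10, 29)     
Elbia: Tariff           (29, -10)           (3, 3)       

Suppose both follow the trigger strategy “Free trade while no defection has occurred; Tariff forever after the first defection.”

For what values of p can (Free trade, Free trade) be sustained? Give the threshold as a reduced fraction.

With no time discounting, the continuation probability p plays the role of the discount factor.
Grim-trigger IC: 14/(1−p) ≥ 29 + 3p/(1−p) ⇒ p ≥ (29−14)/(29−3) = 15/26.

15/26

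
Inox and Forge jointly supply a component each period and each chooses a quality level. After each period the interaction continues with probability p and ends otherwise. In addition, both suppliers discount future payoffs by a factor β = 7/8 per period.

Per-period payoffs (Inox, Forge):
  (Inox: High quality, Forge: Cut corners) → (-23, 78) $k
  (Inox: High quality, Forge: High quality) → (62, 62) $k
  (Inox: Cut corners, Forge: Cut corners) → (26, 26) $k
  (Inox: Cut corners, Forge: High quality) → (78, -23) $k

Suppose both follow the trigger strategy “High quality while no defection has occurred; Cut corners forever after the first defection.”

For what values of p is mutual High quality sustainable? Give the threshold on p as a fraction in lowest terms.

32/91

Expected continuation weight on next period's payoff is β·p = 7/8·p, which plays the role of the discount factor.
Cooperation requires 7/8·p ≥ (78−62)/(78−26) = 4/13, hence p ≥ 32/91.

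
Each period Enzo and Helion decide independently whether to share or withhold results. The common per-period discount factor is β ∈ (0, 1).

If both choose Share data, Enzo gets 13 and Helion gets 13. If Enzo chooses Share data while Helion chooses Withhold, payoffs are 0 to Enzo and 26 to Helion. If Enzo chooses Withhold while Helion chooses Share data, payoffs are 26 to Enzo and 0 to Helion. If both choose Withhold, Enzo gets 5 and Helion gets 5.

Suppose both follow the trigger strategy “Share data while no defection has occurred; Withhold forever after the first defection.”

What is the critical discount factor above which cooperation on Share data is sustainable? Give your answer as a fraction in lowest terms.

13/21

Cooperation forever yields 13 each period: 13/(1−β).
Deviating yields 26 once, then 5 forever: 26 + 5β/(1−β).
No profitable deviation requires 13/(1−β) ≥ 26 + 5β/(1−β).
Multiplying by (1−β): 13 ≥ 26(1−β) + 5β = 26 − 21β.
So 21β ≥ 13, i.e. β ≥ 13/21.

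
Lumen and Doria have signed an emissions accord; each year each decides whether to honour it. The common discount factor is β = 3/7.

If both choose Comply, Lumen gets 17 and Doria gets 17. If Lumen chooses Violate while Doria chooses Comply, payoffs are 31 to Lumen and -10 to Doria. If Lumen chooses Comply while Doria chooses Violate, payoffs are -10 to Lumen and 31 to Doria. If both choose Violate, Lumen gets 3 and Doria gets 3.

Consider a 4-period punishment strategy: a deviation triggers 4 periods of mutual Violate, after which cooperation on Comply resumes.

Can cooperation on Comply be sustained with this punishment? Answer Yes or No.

No

IC: β+…+β^4 ≥ (31−17)/(17−3) = 1.
At β = 3/7: partial sum = 0.7247 < 1.0000. Cooperation not sustainable.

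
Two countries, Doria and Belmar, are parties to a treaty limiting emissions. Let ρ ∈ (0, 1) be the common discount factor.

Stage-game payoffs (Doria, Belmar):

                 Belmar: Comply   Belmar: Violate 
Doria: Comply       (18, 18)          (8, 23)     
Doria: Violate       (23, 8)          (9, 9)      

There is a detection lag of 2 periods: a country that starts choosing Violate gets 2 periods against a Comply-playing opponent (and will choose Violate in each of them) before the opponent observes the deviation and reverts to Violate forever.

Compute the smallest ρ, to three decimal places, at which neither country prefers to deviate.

Deviating for the 2 undetected periods gains 23−18 = 5 per period over cooperation, then loses 18−9 = 9 per period forever once punishment starts.
Gain: 5(1 + ρ + … + ρ^1); loss: 9·ρ^2/(1−ρ).
No profitable deviation ⇔ 5(1−ρ^2) ≤ 9·ρ^2, i.e. ρ^2 ≥ 5/(5+9) = 5/14.
Hence ρ ≥ (5/14)^(1/2) ≈ 0.598.

0.598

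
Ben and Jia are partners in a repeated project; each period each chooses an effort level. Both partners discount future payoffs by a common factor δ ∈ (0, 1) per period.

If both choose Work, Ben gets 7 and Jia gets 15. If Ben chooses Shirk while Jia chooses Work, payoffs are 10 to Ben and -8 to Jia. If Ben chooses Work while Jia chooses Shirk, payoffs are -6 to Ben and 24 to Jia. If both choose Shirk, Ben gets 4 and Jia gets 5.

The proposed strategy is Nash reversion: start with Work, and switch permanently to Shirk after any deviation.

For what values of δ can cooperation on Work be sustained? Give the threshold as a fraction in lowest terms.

1/2

Ben's threshold: (10−7)/(10−4) = 1/2.
Jia's threshold: (24−15)/(24−5) = 9/19.
1/2 > 9/19, so Ben binds and δ* = 1/2.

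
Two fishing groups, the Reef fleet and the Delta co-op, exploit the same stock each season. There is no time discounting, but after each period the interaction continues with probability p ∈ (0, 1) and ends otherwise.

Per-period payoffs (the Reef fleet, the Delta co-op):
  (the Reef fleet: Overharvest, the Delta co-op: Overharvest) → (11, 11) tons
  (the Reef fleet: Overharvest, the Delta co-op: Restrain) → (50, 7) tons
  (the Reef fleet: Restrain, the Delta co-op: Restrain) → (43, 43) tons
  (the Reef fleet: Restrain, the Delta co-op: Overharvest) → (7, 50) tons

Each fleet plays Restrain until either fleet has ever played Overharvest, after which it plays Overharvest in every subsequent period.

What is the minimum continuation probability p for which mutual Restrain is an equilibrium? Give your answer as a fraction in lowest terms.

With no time discounting, the continuation probability p plays the role of the discount factor.
Grim-trigger IC: 43/(1−p) ≥ 50 + 11p/(1−p) ⇒ p ≥ (50−43)/(50−11) = 7/39.

7/39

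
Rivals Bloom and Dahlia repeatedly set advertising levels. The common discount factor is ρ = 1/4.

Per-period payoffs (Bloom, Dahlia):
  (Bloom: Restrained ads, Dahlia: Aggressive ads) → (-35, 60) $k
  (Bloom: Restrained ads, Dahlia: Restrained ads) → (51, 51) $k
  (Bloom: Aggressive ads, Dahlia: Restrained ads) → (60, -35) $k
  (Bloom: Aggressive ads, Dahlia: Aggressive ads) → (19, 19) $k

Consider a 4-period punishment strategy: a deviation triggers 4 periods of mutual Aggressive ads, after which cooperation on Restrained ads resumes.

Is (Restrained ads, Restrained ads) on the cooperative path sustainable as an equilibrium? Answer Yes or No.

Yes

IC: ρ+…+ρ^4 ≥ (60−51)/(51−19) = 9/32.
At ρ = 1/4: partial sum = 0.3320 ≥ 0.2812. Cooperation sustainable.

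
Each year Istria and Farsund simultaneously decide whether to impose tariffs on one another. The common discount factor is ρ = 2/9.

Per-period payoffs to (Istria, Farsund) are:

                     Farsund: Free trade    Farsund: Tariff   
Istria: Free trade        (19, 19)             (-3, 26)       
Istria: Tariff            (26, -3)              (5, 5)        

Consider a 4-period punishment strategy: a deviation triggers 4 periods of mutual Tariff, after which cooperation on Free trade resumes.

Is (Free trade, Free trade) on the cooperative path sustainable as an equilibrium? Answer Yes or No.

No

Comparing payoff streams over the 5 periods until play realigns: cooperate → 19(1+ρ+…+ρ^4); deviate → 26 + 5(ρ+…+ρ^4).
Cooperation is sustained iff (19−5)(ρ+…+ρ^4) ≥ 26−19.
ρ+…+ρ^4 = 2/9·(1−(2/9)^4)/(1−2/9) = 0.2850, and (26−19)/(19−5) = 0.5000.
0.2850 < 0.5000, so cooperation is not sustainable.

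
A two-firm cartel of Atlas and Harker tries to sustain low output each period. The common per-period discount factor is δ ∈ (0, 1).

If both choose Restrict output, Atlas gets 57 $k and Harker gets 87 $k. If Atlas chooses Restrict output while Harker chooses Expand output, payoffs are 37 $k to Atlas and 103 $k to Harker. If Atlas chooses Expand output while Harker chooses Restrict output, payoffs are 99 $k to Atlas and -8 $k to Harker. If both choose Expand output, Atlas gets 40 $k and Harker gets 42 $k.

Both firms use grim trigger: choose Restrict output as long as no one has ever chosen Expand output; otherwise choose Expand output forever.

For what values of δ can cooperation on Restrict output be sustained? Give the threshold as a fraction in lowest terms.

42/59

Atlas: cooperation gives 57 each period; deviation gives 99 once then 40 forever.
  57/(1−δ) ≥ 99 + 40δ/(1−δ) ⇒ δ ≥ 42/59.
Harker: cooperation gives 87 each period; deviation gives 103 once then 42 forever.
  δ ≥ 16/61.
Both must hold, so the binding constraint is Atlas's: δ ≥ 42/59.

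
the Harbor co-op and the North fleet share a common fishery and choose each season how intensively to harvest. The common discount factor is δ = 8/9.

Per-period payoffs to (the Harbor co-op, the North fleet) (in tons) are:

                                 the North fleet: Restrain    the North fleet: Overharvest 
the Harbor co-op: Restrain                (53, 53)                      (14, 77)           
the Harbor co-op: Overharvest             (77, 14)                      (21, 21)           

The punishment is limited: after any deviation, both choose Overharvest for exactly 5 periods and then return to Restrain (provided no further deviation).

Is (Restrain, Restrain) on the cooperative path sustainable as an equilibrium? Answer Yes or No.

Comparing payoff streams over the 6 periods until play realigns: cooperate → 53(1+δ+…+δ^5); deviate → 77 + 21(δ+…+δ^5).
Cooperation is sustained iff (53−21)(δ+…+δ^5) ≥ 77−53.
δ+…+δ^5 = 8/9·(1−(8/9)^5)/(1−8/9) = 3.5606, and (77−53)/(53−21) = 0.7500.
3.5606 ≥ 0.7500, so cooperation is sustainable.

Yes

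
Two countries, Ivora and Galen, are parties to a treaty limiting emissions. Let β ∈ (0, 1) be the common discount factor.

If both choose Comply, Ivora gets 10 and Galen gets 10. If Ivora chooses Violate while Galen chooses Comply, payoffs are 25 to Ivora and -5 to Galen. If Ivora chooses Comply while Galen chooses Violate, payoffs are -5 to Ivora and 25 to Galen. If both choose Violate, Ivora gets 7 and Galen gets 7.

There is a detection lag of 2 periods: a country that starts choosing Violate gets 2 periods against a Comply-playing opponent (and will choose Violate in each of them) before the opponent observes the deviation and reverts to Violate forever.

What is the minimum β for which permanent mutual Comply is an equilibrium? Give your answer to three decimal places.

A deviator earns 25 for 2 periods, then 7 forever; cooperating earns 10 forever. Multiplying the IC by (1−β):
10 ≥ 25(1−β^2) + 7β^2, so 18·β^2 ≥ 15 and β^2 ≥ 5/6.
β ≥ (5/6)^(1/2) ≈ 0.913.

0.913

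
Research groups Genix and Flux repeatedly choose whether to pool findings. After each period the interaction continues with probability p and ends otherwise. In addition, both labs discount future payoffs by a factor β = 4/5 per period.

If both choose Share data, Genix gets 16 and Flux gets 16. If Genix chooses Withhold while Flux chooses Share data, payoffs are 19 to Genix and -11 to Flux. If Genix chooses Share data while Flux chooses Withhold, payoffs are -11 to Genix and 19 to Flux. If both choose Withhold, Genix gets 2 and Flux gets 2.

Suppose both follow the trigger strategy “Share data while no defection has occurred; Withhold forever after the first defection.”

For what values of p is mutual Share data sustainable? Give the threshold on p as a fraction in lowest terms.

15/68

With continuation probability p and discount β, the effective per-period discount factor is βp.
Grim-trigger IC: βp ≥ (19−16)/(19−2) = 3/17.
So p ≥ (3/17)/(4/5) = 15/68.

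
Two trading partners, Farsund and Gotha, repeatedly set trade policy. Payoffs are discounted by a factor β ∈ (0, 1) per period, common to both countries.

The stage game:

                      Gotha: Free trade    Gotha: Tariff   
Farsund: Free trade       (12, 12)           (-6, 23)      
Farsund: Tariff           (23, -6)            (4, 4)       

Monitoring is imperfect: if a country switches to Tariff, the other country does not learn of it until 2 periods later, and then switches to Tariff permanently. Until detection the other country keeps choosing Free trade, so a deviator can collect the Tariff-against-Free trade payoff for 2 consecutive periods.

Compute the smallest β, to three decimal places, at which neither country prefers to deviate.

0.761

Deviating for the 2 undetected periods gains 23−12 = 11 per period over cooperation, then loses 12−4 = 8 per period forever once punishment starts.
Gain: 11(1 + β + … + β^1); loss: 8·β^2/(1−β).
No profitable deviation ⇔ 11(1−β^2) ≤ 8·β^2, i.e. β^2 ≥ 11/(11+8) = 11/19.
Hence β ≥ (11/19)^(1/2) ≈ 0.761.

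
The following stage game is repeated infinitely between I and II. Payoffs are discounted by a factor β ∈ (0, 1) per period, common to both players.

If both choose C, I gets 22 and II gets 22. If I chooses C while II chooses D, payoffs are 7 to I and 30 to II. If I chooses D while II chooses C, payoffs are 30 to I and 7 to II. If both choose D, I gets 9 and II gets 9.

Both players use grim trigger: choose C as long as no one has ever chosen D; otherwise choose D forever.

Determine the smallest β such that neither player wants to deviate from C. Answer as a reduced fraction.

One-period gain from deviating is 30 − 22 = 8. The loss is 22 − 9 = 13 in every subsequent period, with present value 13·β/(1−β).
Deviation is unprofitable when 13·β/(1−β) ≥ 8, i.e. β/(1−β) ≥ 8/13.
Equivalently β ≥ 8/(8+13) = 8/21.

8/21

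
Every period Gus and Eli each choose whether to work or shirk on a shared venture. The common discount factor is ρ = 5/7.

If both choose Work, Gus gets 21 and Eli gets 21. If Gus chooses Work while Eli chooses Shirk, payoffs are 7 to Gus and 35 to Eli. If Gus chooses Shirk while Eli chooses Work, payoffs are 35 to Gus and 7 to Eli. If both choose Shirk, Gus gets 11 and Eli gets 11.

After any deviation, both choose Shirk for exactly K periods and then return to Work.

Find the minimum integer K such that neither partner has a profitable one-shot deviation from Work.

3

No profitable deviation requires (21−11)(ρ+…+ρ^K) ≥ 35−21, i.e. ρ+…+ρ^K ≥ 7/5 ≈ 1.4000.
With ρ = 5/7, the partial sums are K=1: 0.7143, K=2: 1.2245, K=3: 1.5889.
K = 3 is the first length at which the sum reaches 1.4000.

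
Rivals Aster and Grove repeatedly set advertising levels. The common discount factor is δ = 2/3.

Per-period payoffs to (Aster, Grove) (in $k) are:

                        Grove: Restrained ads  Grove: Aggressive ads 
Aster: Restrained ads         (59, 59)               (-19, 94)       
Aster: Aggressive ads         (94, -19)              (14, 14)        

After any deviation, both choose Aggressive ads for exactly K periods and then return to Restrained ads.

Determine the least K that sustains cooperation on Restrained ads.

IC: δ(1−δ^K)/(1−δ) ≥ (94−59)/(59−14) = 7/9.
With δ = 2/3: need 1 − δ^K ≥ 7/9·(1−2/3)/(2/3), i.e. δ^K ≤ 0.6111.
Since (2/3)^1 = 0.6667 and (2/3)^2 = 0.4444, the smallest such K is 2.

2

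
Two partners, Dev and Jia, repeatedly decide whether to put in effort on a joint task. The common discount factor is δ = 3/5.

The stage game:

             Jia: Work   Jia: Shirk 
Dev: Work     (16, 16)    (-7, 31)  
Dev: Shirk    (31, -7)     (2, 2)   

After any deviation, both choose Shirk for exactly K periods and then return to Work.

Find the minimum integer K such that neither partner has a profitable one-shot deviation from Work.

Need Σ_{k=1}^{K} δ^k ≥ (31−16)/(16−2) = 1.0714 at δ = 3/5.
At K = 2 the sum is 0.9600 < 1.0714; at K = 3 it is 1.1760 ≥ 1.0714.
So the minimum punishment length is K = 3.

3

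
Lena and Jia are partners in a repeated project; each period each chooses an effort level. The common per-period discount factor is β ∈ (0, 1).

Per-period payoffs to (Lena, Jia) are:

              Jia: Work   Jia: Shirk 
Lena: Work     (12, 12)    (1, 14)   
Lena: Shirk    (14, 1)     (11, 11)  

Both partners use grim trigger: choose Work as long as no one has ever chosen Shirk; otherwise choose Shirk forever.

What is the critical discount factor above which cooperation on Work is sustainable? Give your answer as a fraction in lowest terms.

2/3

Cooperation forever yields 12 each period: 12/(1−β).
Deviating yields 14 once, then 11 forever: 14 + 11β/(1−β).
No profitable deviation requires 12/(1−β) ≥ 14 + 11β/(1−β).
Multiplying by (1−β): 12 ≥ 14(1−β) + 11β = 14 − 3β.
So 3β ≥ 2, i.e. β ≥ 2/3.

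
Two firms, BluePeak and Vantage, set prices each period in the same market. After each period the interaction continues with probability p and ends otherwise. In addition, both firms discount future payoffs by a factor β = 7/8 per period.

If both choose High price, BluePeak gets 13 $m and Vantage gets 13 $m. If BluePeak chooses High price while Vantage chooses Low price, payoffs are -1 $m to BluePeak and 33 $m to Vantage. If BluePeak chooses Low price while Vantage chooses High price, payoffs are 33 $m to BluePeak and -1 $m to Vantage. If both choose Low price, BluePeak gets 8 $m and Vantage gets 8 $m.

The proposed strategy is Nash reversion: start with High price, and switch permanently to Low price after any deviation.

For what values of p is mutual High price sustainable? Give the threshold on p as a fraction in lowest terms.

Expected continuation weight on next period's payoff is β·p = 7/8·p, which plays the role of the discount factor.
Cooperation requires 7/8·p ≥ (33−13)/(33−8) = 4/5, hence p ≥ 32/35.

32/35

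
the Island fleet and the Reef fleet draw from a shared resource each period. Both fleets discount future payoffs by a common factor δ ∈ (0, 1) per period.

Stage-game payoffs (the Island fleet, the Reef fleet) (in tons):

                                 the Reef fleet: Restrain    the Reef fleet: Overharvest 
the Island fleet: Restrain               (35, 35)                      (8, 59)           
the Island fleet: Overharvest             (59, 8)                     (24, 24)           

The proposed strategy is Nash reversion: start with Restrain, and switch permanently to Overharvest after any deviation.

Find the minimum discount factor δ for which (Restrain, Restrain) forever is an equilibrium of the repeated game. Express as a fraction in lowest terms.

Cooperation forever yields 35 each period: 35/(1−δ).
Deviating yields 59 once, then 24 forever: 59 + 24δ/(1−δ).
No profitable deviation requires 35/(1−δ) ≥ 59 + 24δ/(1−δ).
Multiplying by (1−δ): 35 ≥ 59(1−δ) + 24δ = 59 − 35δ.
So 35δ ≥ 24, i.e. δ ≥ 24/35.

24/35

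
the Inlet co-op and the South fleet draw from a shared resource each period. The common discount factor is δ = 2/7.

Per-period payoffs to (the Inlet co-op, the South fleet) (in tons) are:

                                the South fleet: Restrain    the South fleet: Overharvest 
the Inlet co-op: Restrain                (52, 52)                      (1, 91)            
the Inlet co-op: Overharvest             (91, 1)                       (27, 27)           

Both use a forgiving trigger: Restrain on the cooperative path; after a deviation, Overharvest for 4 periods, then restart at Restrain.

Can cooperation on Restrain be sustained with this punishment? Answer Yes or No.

No

Comparing payoff streams over the 5 periods until play realigns: cooperate → 52(1+δ+…+δ^4); deviate → 91 + 27(δ+…+δ^4).
Cooperation is sustained iff (52−27)(δ+…+δ^4) ≥ 91−52.
δ+…+δ^4 = 2/7·(1−(2/7)^4)/(1−2/7) = 0.3973, and (91−52)/(52−27) = 1.5600.
0.3973 < 1.5600, so cooperation is not sustainable.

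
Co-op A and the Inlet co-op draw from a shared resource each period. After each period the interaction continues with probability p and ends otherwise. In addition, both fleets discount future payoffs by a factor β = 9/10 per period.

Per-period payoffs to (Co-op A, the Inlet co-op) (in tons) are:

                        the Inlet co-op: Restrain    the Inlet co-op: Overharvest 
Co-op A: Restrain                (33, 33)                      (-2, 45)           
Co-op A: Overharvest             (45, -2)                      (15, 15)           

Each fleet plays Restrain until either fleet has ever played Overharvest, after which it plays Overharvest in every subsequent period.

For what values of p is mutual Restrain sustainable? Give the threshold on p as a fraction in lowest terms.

Expected continuation weight on next period's payoff is β·p = 9/10·p, which plays the role of the discount factor.
Cooperation requires 9/10·p ≥ (45−33)/(45−15) = 2/5, hence p ≥ 4/9.

4/9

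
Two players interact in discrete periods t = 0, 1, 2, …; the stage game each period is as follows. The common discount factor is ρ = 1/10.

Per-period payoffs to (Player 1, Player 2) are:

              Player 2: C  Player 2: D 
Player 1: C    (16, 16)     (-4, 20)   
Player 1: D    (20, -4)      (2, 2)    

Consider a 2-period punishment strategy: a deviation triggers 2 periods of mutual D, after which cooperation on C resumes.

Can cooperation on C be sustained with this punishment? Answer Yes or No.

No

Comparing payoff streams over the 3 periods until play realigns: cooperate → 16(1+ρ+…+ρ^2); deviate → 20 + 2(ρ+…+ρ^2).
Cooperation is sustained iff (16−2)(ρ+…+ρ^2) ≥ 20−16.
ρ+…+ρ^2 = 1/10·(1−(1/10)^2)/(1−1/10) = 0.1100, and (20−16)/(16−2) = 0.2857.
0.1100 < 0.2857, so cooperation is not sustainable.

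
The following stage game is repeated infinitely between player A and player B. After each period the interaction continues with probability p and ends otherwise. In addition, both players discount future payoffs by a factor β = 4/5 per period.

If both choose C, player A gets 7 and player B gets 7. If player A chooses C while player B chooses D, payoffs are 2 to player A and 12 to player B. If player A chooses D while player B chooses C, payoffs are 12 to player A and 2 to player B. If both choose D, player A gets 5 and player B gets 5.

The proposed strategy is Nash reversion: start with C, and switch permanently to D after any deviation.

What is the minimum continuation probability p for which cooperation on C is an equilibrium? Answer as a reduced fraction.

25/28

With continuation probability p and discount β, the effective per-period discount factor is βp.
Grim-trigger IC: βp ≥ (12−7)/(12−5) = 5/7.
So p ≥ (5/7)/(4/5) = 25/28.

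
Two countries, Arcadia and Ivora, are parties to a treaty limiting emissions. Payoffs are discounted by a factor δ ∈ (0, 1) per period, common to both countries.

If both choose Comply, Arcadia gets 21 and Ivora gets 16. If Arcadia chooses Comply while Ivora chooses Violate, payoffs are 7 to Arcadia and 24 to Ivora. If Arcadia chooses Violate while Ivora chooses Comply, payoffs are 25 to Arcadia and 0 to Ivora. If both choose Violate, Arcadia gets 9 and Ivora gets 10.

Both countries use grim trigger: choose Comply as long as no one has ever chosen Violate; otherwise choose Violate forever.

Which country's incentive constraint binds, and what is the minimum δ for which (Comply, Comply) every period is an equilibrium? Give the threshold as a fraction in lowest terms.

Arcadia's threshold: (25−21)/(25−9) = 1/4.
Ivora's threshold: (24−16)/(24−10) = 4/7.
1/4 < 4/7, so Ivora binds and δ* = 4/7.

Ivora; δ ≥ 4/7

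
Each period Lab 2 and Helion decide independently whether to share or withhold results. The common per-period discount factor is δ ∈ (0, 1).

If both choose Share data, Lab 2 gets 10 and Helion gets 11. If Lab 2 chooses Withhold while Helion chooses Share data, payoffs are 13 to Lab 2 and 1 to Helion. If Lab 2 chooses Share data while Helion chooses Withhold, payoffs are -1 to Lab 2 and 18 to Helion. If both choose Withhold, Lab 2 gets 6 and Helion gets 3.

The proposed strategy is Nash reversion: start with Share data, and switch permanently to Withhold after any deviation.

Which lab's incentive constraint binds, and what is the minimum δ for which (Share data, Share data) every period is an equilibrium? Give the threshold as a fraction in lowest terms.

Helion; δ ≥ 7/15

Lab 2's threshold: (13−10)/(13−6) = 3/7.
Helion's threshold: (18−11)/(18−3) = 7/15.
3/7 < 7/15, so Helion binds and δ* = 7/15.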